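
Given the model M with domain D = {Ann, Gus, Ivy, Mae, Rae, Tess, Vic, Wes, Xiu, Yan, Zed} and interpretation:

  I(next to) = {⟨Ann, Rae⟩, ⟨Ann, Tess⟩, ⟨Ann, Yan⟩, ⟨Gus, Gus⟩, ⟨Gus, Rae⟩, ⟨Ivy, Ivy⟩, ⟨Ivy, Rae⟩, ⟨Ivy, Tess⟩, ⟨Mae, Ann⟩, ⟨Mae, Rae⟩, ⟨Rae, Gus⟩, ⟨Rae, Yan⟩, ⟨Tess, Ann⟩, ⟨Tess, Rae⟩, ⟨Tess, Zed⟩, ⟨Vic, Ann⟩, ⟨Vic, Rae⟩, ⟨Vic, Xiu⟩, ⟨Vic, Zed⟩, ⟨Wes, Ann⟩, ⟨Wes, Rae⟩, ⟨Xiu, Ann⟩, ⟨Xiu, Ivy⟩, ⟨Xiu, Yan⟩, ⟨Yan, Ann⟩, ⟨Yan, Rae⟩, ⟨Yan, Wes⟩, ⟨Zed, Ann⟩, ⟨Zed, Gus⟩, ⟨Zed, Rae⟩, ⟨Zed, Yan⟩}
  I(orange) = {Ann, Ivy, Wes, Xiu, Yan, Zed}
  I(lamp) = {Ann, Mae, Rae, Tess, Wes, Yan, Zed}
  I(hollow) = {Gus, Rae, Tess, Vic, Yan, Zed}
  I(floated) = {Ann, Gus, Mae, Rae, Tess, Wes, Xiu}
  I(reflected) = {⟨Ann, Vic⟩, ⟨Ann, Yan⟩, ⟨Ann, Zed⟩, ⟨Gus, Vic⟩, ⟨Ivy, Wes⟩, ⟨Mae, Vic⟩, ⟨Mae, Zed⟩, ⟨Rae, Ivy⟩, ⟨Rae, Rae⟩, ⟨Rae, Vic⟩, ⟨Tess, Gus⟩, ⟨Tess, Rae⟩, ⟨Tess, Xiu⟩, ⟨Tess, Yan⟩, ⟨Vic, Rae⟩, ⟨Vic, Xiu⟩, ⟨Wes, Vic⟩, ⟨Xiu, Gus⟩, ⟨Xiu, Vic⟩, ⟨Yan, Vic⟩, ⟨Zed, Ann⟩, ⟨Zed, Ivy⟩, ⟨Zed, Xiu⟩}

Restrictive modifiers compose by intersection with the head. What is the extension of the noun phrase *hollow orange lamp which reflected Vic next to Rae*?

{Yan}

⟦which reflected Vic⟧ = {x : ⟨x, Vic⟩ ∈ ⟦reflected⟧} = {Ann, Gus, Mae, Rae, Wes, Xiu, Yan}
⟦next to Rae⟧ = {x : ⟨x, Rae⟩ ∈ ⟦next to⟧} = {Ann, Gus, Ivy, Mae, Tess, Vic, Wes, Yan, Zed}
⟦lamp⟧ = {Ann, Mae, Rae, Tess, Wes, Yan, Zed}
… ∩ ⟦which reflected Vic⟧ = {Ann, Mae, Rae, Tess, Wes, Yan, Zed} ∩ {Ann, Gus, Mae, Rae, Wes, Xiu, Yan} = {Ann, Mae, Rae, Wes, Yan}
… ∩ ⟦next to Rae⟧ = {Ann, Mae, Rae, Wes, Yan} ∩ {Ann, Gus, Ivy, Mae, Tess, Vic, Wes, Yan, Zed} = {Ann, Mae, Wes, Yan}
… ∩ ⟦hollow⟧ = {Ann, Mae, Wes, Yan} ∩ {Gus, Rae, Tess, Vic, Yan, Zed} = {Yan}
… ∩ ⟦orange⟧ = {Yan} ∩ {Ann, Ivy, Wes, Xiu, Yan, Zed} = {Yan}
So ⟦hollow orange lamp which reflected Vic next to Rae⟧ = {Yan}.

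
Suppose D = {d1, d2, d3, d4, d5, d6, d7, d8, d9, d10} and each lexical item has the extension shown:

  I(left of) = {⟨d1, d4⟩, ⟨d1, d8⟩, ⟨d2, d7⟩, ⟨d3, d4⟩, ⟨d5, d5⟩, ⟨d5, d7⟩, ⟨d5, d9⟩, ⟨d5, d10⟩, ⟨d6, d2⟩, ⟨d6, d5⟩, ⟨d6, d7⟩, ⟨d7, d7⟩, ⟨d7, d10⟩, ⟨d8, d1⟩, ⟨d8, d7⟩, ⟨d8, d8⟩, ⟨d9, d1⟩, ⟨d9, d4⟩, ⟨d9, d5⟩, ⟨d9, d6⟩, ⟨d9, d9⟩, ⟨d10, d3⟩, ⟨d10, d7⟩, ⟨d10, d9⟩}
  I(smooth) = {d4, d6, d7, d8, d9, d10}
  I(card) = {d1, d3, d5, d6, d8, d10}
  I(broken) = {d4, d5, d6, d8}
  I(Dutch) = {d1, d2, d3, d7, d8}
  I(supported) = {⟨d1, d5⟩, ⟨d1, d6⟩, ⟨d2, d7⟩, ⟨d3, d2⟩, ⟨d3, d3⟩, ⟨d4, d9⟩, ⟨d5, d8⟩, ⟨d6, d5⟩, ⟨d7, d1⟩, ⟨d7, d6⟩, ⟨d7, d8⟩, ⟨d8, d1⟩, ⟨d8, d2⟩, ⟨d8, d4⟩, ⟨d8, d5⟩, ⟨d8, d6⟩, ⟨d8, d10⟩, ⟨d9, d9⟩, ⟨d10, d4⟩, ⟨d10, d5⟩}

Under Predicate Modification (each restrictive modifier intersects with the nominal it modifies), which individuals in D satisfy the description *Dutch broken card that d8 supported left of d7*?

⟦that d8 supported⟧ = {x : ⟨d8, x⟩ ∈ ⟦supported⟧} = {d1, d2, d4, d5, d6, d10}
⟦left of d7⟧ = {x : ⟨x, d7⟩ ∈ ⟦left of⟧} = {d2, d5, d6, d7, d8, d10}
⟦card⟧ = {d1, d3, d5, d6, d8, d10}
… ∩ ⟦that d8 supported⟧ = {d1, d3, d5, d6, d8, d10} ∩ {d1, d2, d4, d5, d6, d10} = {d1, d5, d6, d10}
… ∩ ⟦left of d7⟧ = {d1, d5, d6, d10} ∩ {d2, d5, d6, d7, d8, d10} = {d5, d6, d10}
… ∩ ⟦Dutch⟧ = {d5, d6, d10} ∩ {d1, d2, d3, d7, d8} = ∅
… ∩ ⟦broken⟧ = ∅ ∩ {d4, d5, d6, d8} = ∅
So ⟦Dutch broken card that d8 supported left of d7⟧ = {}.

{}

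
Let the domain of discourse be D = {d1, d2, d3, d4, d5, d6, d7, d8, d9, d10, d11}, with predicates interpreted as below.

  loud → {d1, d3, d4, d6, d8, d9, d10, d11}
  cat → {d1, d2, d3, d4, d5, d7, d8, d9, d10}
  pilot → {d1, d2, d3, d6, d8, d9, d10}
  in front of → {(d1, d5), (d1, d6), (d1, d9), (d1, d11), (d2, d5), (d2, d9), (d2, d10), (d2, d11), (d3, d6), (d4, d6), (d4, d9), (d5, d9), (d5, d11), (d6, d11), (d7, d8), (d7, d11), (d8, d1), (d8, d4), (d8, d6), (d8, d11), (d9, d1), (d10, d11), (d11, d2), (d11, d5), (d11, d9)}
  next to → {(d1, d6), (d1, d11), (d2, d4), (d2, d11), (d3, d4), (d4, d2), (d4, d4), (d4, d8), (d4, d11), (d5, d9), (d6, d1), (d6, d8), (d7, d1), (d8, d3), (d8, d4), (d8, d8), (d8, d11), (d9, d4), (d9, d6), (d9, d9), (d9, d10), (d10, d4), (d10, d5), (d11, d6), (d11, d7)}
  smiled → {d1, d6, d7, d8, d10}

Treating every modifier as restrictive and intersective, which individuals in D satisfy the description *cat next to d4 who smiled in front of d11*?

{d8, d10}

⟦next to d4⟧ = {x : ⟨x, d4⟩ ∈ ⟦next to⟧} = {d2, d3, d4, d8, d9, d10}
⟦who smiled⟧ = ⟦smiled⟧ = {d1, d6, d7, d8, d10}
⟦in front of d11⟧ = {x : ⟨x, d11⟩ ∈ ⟦in front of⟧} = {d1, d2, d5, d6, d7, d8, d10}
⟦cat⟧ = {d1, d2, d3, d4, d5, d7, d8, d9, d10}
… ∩ ⟦next to d4⟧ = {d1, d2, d3, d4, d5, d7, d8, d9, d10} ∩ {d2, d3, d4, d8, d9, d10} = {d2, d3, d4, d8, d9, d10}
… ∩ ⟦who smiled⟧ = {d2, d3, d4, d8, d9, d10} ∩ {d1, d6, d7, d8, d10} = {d8, d10}
… ∩ ⟦in front of d11⟧ = {d8, d10} ∩ {d1, d2, d5, d6, d7, d8, d10} = {d8, d10}
So ⟦cat next to d4 who smiled in front of d11⟧ = {d8, d10}.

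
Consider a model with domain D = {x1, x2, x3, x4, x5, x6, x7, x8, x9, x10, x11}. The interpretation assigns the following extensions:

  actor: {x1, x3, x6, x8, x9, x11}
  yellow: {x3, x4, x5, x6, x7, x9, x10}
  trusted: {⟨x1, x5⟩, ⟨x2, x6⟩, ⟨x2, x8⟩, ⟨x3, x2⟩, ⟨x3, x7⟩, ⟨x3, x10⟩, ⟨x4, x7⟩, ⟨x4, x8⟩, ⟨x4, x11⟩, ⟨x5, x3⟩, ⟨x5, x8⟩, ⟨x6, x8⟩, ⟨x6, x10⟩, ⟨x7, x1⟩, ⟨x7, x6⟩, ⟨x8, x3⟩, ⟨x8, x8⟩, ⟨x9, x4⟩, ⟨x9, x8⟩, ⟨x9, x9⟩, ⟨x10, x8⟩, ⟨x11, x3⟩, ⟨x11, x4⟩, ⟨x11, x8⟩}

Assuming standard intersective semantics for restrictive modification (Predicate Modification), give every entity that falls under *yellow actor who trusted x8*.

⟦who trusted x8⟧ = {x : ⟨x, x8⟩ ∈ ⟦trusted⟧} = {x2, x4, x5, x6, x8, x9, x10, x11}
⟦actor⟧ = {x1, x3, x6, x8, x9, x11}
… ∩ ⟦who trusted x8⟧ = {x1, x3, x6, x8, x9, x11} ∩ {x2, x4, x5, x6, x8, x9, x10, x11} = {x6, x8, x9, x11}
… ∩ ⟦yellow⟧ = {x6, x8, x9, x11} ∩ {x3, x4, x5, x6, x7, x9, x10} = {x6, x9}
So ⟦yellow actor who trusted x8⟧ = {x6, x9}.

{x6, x9}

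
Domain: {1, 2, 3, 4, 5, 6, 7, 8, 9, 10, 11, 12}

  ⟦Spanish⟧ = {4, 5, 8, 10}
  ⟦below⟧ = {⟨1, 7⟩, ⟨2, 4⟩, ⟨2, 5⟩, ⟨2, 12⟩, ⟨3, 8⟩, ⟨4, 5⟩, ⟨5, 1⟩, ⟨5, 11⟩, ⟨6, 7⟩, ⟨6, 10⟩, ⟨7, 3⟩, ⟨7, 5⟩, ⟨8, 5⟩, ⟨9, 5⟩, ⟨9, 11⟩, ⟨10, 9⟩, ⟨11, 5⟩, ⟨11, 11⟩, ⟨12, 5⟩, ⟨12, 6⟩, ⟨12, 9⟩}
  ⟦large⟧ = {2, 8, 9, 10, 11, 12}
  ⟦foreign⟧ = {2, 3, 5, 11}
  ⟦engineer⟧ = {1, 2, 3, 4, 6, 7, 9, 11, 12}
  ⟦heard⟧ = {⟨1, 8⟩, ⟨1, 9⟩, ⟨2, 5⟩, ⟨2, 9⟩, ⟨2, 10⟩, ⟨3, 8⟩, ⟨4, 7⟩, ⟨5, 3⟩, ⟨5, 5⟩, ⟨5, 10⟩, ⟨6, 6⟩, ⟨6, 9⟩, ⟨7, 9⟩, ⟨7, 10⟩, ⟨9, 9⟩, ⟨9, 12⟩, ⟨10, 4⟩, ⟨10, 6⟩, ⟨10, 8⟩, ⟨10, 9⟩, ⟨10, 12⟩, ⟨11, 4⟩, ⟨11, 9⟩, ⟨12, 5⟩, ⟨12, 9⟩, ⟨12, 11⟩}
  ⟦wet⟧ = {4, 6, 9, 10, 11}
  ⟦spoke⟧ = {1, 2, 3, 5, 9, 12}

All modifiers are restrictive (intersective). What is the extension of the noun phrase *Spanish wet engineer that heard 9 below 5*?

{}

⟦that heard 9⟧ = {x : ⟨x, 9⟩ ∈ ⟦heard⟧} = {1, 2, 6, 7, 9, 10, 11, 12}
⟦below 5⟧ = {x : ⟨x, 5⟩ ∈ ⟦below⟧} = {2, 4, 7, 8, 9, 11, 12}
⟦engineer⟧ = {1, 2, 3, 4, 6, 7, 9, 11, 12}
… ∩ ⟦that heard 9⟧ = {1, 2, 3, 4, 6, 7, 9, 11, 12} ∩ {1, 2, 6, 7, 9, 10, 11, 12} = {1, 2, 6, 7, 9, 11, 12}
… ∩ ⟦below 5⟧ = {1, 2, 6, 7, 9, 11, 12} ∩ {2, 4, 7, 8, 9, 11, 12} = {2, 7, 9, 11, 12}
… ∩ ⟦Spanish⟧ = {2, 7, 9, 11, 12} ∩ {4, 5, 8, 10} = ∅
… ∩ ⟦wet⟧ = ∅ ∩ {4, 6, 9, 10, 11} = ∅
So ⟦Spanish wet engineer that heard 9 below 5⟧ = {}.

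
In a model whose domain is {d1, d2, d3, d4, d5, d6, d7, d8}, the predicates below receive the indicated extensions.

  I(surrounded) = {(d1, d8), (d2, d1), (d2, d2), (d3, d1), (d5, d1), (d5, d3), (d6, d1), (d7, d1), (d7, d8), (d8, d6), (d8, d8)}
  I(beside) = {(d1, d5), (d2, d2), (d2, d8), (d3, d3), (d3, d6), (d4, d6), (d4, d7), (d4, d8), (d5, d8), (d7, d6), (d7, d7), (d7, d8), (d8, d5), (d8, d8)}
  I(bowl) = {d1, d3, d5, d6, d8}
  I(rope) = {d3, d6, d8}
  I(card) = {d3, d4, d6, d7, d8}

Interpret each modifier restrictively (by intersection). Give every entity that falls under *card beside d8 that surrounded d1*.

{d7}

⟦beside d8⟧ = {x : ⟨x, d8⟩ ∈ ⟦beside⟧} = {d2, d4, d5, d7, d8}
⟦that surrounded d1⟧ = {x : ⟨x, d1⟩ ∈ ⟦surrounded⟧} = {d2, d3, d5, d6, d7}
⟦card⟧ = {d3, d4, d6, d7, d8}
… ∩ ⟦beside d8⟧ = {d3, d4, d6, d7, d8} ∩ {d2, d4, d5, d7, d8} = {d4, d7, d8}
… ∩ ⟦that surrounded d1⟧ = {d4, d7, d8} ∩ {d2, d3, d5, d6, d7} = {d7}
So ⟦card beside d8 that surrounded d1⟧ = {d7}.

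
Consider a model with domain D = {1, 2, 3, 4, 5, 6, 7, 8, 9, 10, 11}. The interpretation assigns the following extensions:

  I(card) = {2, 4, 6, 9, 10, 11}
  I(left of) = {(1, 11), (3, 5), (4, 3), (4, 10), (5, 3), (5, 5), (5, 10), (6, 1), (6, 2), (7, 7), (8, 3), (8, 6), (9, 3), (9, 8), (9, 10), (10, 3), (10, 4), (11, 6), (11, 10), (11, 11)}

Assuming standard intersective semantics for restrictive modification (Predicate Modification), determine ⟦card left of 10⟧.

⟦left of 10⟧ = {x : ⟨x, 10⟩ ∈ ⟦left of⟧} = {4, 5, 9, 11}
⟦card⟧ = {2, 4, 6, 9, 10, 11}
… ∩ ⟦left of 10⟧ = {2, 4, 6, 9, 10, 11} ∩ {4, 5, 9, 11} = {4, 9, 11}
So ⟦card left of 10⟧ = {4, 9, 11}.

{4, 9, 11}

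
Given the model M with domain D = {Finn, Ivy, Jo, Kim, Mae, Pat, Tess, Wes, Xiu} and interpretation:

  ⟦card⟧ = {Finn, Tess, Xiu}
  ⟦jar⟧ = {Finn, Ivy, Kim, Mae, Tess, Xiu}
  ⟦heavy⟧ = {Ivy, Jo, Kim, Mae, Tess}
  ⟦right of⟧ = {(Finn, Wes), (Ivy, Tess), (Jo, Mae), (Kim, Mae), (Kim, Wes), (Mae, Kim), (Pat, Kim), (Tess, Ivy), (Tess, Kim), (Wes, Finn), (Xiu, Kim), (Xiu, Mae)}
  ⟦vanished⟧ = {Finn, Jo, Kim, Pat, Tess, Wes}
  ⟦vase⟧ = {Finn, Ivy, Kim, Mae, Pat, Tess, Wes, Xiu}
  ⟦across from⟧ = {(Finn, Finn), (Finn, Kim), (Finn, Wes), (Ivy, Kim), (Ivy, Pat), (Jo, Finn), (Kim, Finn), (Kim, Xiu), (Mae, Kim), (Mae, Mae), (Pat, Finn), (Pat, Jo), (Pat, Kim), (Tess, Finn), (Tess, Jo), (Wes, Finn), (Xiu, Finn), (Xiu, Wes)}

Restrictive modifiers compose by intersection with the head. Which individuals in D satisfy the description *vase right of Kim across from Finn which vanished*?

⟦right of Kim⟧ = {x : ⟨x, Kim⟩ ∈ ⟦right of⟧} = {Mae, Pat, Tess, Xiu}
⟦across from Finn⟧ = {x : ⟨x, Finn⟩ ∈ ⟦across from⟧} = {Finn, Jo, Kim, Pat, Tess, Wes, Xiu}
⟦which vanished⟧ = ⟦vanished⟧ = {Finn, Jo, Kim, Pat, Tess, Wes}
⟦vase⟧ = {Finn, Ivy, Kim, Mae, Pat, Tess, Wes, Xiu}
… ∩ ⟦right of Kim⟧ = {Finn, Ivy, Kim, Mae, Pat, Tess, Wes, Xiu} ∩ {Mae, Pat, Tess, Xiu} = {Mae, Pat, Tess, Xiu}
… ∩ ⟦across from Finn⟧ = {Mae, Pat, Tess, Xiu} ∩ {Finn, Jo, Kim, Pat, Tess, Wes, Xiu} = {Pat, Tess, Xiu}
… ∩ ⟦which vanished⟧ = {Pat, Tess, Xiu} ∩ {Finn, Jo, Kim, Pat, Tess, Wes} = {Pat, Tess}
So ⟦vase right of Kim across from Finn which vanished⟧ = {Pat, Tess}.

{Pat, Tess}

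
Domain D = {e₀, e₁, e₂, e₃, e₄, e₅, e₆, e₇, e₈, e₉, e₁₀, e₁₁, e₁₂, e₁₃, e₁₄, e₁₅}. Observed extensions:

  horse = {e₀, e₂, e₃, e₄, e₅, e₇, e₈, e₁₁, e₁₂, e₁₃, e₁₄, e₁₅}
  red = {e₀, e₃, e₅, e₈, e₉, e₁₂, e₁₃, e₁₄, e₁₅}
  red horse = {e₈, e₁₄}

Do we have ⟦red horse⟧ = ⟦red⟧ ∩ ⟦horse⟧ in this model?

⟦red⟧ ∩ ⟦horse⟧ = {e₀, e₃, e₅, e₈, e₉, e₁₂, e₁₃, e₁₄, e₁₅} ∩ {e₀, e₂, e₃, e₄, e₅, e₇, e₈, e₁₁, e₁₂, e₁₃, e₁₄, e₁₅} = {e₀, e₃, e₅, e₈, e₁₂, e₁₃, e₁₄, e₁₅}
Observed ⟦red horse⟧ = {e₈, e₁₄}.
These differ, so the modifier is not intersective in this model.

no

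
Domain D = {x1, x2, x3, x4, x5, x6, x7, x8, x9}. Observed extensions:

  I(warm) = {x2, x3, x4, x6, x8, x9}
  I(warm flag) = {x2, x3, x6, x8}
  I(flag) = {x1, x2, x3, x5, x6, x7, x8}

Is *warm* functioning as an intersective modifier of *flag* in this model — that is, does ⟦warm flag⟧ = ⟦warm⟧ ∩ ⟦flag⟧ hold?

yes

⟦warm⟧ ∩ ⟦flag⟧ = {x2, x3, x4, x6, x8, x9} ∩ {x1, x2, x3, x5, x6, x7, x8} = {x2, x3, x6, x8}
Observed ⟦warm flag⟧ = {x2, x3, x6, x8}.
These coincide, so the modifier is intersective here.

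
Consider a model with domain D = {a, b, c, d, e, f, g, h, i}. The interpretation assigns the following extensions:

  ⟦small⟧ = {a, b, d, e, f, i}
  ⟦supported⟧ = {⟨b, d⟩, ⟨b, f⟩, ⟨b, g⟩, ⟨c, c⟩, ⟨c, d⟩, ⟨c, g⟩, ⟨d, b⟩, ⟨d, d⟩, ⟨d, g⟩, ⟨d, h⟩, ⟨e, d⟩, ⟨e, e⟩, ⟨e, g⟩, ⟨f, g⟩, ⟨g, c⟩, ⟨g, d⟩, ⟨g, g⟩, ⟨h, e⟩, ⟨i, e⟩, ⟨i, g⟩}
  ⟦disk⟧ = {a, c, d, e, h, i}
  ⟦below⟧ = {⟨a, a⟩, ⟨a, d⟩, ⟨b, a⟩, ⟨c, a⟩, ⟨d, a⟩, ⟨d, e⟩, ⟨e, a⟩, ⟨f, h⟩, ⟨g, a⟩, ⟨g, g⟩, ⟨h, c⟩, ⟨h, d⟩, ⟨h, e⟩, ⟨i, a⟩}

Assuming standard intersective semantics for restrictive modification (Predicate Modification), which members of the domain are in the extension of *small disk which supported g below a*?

{d, e, i}

⟦which supported g⟧ = {x : ⟨x, g⟩ ∈ ⟦supported⟧} = {b, c, d, e, f, g, i}
⟦below a⟧ = {x : ⟨x, a⟩ ∈ ⟦below⟧} = {a, b, c, d, e, g, i}
⟦disk⟧ = {a, c, d, e, h, i}
… ∩ ⟦which supported g⟧ = {a, c, d, e, h, i} ∩ {b, c, d, e, f, g, i} = {c, d, e, i}
… ∩ ⟦below a⟧ = {c, d, e, i} ∩ {a, b, c, d, e, g, i} = {c, d, e, i}
… ∩ ⟦small⟧ = {c, d, e, i} ∩ {a, b, d, e, f, i} = {d, e, i}
So ⟦small disk which supported g below a⟧ = {d, e, i}.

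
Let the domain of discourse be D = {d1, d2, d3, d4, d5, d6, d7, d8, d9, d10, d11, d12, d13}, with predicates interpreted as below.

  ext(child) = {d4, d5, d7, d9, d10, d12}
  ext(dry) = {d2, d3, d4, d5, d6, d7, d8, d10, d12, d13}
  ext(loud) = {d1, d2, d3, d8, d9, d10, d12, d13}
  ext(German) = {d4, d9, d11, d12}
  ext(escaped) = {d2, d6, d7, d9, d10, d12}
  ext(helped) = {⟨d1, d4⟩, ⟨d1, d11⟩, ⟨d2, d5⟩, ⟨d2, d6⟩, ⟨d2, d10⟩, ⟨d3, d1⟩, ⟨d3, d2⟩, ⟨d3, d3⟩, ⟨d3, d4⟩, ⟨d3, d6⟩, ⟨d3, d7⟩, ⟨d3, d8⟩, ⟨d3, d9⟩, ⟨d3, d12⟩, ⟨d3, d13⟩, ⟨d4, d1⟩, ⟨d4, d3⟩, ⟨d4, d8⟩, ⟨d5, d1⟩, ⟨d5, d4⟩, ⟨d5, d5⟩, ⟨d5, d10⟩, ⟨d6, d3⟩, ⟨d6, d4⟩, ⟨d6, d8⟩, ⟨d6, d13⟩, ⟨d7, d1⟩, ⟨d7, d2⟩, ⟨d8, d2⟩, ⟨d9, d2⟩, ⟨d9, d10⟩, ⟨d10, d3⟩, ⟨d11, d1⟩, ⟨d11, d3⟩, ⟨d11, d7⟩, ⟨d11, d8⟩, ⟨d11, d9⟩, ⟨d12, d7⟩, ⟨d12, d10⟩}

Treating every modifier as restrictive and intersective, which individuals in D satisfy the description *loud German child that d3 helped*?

{d9, d12}

⟦that d3 helped⟧ = {x : ⟨d3, x⟩ ∈ ⟦helped⟧} = {d1, d2, d3, d4, d6, d7, d8, d9, d12, d13}
⟦child⟧ = {d4, d5, d7, d9, d10, d12}
… ∩ ⟦that d3 helped⟧ = {d4, d5, d7, d9, d10, d12} ∩ {d1, d2, d3, d4, d6, d7, d8, d9, d12, d13} = {d4, d7, d9, d12}
… ∩ ⟦loud⟧ = {d4, d7, d9, d12} ∩ {d1, d2, d3, d8, d9, d10, d12, d13} = {d9, d12}
… ∩ ⟦German⟧ = {d9, d12} ∩ {d4, d9, d11, d12} = {d9, d12}
So ⟦loud German child that d3 helped⟧ = {d9, d12}.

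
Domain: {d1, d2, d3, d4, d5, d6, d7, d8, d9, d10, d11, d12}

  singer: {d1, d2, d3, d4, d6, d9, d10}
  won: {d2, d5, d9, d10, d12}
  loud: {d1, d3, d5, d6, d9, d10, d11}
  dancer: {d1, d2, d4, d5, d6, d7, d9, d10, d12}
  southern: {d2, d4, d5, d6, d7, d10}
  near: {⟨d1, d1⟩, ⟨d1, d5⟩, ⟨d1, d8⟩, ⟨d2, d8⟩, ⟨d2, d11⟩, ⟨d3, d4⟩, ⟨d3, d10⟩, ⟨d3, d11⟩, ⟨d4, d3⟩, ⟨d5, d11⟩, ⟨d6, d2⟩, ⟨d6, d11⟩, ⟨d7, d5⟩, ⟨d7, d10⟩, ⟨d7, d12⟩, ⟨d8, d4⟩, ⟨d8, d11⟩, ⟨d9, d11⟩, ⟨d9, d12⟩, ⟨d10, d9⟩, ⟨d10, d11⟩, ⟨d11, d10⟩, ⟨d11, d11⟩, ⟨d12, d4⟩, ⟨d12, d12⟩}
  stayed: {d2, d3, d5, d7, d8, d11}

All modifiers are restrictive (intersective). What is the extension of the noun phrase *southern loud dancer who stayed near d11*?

{d5}

⟦who stayed⟧ = ⟦stayed⟧ = {d2, d3, d5, d7, d8, d11}
⟦near d11⟧ = {x : ⟨x, d11⟩ ∈ ⟦near⟧} = {d2, d3, d5, d6, d8, d9, d10, d11}
⟦dancer⟧ = {d1, d2, d4, d5, d6, d7, d9, d10, d12}
… ∩ ⟦who stayed⟧ = {d1, d2, d4, d5, d6, d7, d9, d10, d12} ∩ {d2, d3, d5, d7, d8, d11} = {d2, d5, d7}
… ∩ ⟦near d11⟧ = {d2, d5, d7} ∩ {d2, d3, d5, d6, d8, d9, d10, d11} = {d2, d5}
… ∩ ⟦southern⟧ = {d2, d5} ∩ {d2, d4, d5, d6, d7, d10} = {d2, d5}
… ∩ ⟦loud⟧ = {d2, d5} ∩ {d1, d3, d5, d6, d9, d10, d11} = {d5}
So ⟦southern loud dancer who stayed near d11⟧ = {d5}.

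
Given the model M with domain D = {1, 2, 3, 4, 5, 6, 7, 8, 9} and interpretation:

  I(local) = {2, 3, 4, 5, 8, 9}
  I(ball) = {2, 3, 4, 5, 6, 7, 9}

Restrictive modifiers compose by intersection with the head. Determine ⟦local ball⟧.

{2, 3, 4, 5, 9}

⟦ball⟧ = {2, 3, 4, 5, 6, 7, 9}
… ∩ ⟦local⟧ = {2, 3, 4, 5, 6, 7, 9} ∩ {2, 3, 4, 5, 8, 9} = {2, 3, 4, 5, 9}
So ⟦local ball⟧ = {2, 3, 4, 5, 9}.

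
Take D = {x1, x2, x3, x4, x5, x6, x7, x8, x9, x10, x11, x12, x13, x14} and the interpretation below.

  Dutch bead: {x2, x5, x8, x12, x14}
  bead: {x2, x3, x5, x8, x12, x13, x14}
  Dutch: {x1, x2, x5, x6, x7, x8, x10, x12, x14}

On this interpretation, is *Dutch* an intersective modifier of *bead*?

yes

⟦Dutch⟧ ∩ ⟦bead⟧ = {x1, x2, x5, x6, x7, x8, x10, x12, x14} ∩ {x2, x3, x5, x8, x12, x13, x14} = {x2, x5, x8, x12, x14}
Observed ⟦Dutch bead⟧ = {x2, x5, x8, x12, x14}.
These coincide, so the modifier is intersective here.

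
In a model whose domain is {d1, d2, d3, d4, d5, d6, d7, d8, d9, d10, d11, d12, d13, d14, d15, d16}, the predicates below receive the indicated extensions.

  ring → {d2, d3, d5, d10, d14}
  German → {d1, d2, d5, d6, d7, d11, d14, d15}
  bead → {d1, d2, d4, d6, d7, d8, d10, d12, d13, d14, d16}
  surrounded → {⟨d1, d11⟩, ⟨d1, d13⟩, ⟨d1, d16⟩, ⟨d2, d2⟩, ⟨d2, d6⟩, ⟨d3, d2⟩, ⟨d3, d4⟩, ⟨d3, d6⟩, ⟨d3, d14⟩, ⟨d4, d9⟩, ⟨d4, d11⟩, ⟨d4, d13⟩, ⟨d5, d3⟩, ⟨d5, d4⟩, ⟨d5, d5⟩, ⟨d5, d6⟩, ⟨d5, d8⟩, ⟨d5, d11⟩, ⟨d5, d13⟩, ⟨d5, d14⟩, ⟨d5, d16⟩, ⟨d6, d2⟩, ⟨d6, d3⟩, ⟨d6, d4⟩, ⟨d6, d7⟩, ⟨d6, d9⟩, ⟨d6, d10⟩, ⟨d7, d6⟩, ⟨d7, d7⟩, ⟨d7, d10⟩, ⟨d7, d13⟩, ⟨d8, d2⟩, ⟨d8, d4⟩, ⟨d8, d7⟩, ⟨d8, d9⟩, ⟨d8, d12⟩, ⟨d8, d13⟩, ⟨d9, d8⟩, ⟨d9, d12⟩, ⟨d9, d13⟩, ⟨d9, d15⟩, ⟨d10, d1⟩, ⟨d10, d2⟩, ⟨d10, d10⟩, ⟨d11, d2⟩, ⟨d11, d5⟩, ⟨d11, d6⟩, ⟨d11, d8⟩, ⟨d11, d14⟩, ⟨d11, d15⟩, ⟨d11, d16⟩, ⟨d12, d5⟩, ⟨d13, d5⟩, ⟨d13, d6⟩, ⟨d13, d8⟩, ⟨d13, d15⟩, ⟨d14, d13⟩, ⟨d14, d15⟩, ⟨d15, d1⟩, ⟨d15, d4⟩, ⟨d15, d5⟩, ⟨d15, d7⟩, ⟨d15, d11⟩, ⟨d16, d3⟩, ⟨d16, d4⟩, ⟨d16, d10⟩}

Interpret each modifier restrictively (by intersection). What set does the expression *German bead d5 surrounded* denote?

⟦d5 surrounded⟧ = {x : ⟨d5, x⟩ ∈ ⟦surrounded⟧} = {d3, d4, d5, d6, d8, d11, d13, d14, d16}
⟦bead⟧ = {d1, d2, d4, d6, d7, d8, d10, d12, d13, d14, d16}
… ∩ ⟦d5 surrounded⟧ = {d1, d2, d4, d6, d7, d8, d10, d12, d13, d14, d16} ∩ {d3, d4, d5, d6, d8, d11, d13, d14, d16} = {d4, d6, d8, d13, d14, d16}
… ∩ ⟦German⟧ = {d4, d6, d8, d13, d14, d16} ∩ {d1, d2, d5, d6, d7, d11, d14, d15} = {d6, d14}
So ⟦German bead d5 surrounded⟧ = {d6, d14}.

{d6, d14}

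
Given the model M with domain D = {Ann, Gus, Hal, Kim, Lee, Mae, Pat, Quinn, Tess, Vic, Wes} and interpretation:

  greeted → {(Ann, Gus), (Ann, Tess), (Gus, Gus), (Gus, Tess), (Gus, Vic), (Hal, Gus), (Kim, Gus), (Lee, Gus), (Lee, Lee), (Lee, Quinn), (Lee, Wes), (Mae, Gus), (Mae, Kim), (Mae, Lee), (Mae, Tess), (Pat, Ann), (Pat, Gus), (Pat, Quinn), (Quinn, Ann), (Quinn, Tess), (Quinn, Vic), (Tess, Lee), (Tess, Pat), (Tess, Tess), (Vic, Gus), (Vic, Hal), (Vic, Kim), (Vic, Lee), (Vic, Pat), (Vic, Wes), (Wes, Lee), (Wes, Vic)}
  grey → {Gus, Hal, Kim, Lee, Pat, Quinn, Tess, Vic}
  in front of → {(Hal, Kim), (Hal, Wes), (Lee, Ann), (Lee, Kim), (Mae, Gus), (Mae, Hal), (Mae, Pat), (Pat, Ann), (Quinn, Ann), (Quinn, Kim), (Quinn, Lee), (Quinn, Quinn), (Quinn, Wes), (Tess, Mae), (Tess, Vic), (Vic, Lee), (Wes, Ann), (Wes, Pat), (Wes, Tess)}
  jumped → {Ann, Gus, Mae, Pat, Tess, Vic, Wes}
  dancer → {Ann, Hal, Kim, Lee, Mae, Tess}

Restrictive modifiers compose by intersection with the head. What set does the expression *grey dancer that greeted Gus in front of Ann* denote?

{Lee}

⟦that greeted Gus⟧ = {x : ⟨x, Gus⟩ ∈ ⟦greeted⟧} = {Ann, Gus, Hal, Kim, Lee, Mae, Pat, Vic}
⟦in front of Ann⟧ = {x : ⟨x, Ann⟩ ∈ ⟦in front of⟧} = {Lee, Pat, Quinn, Wes}
⟦dancer⟧ = {Ann, Hal, Kim, Lee, Mae, Tess}
… ∩ ⟦that greeted Gus⟧ = {Ann, Hal, Kim, Lee, Mae, Tess} ∩ {Ann, Gus, Hal, Kim, Lee, Mae, Pat, Vic} = {Ann, Hal, Kim, Lee, Mae}
… ∩ ⟦in front of Ann⟧ = {Ann, Hal, Kim, Lee, Mae} ∩ {Lee, Pat, Quinn, Wes} = {Lee}
… ∩ ⟦grey⟧ = {Lee} ∩ {Gus, Hal, Kim, Lee, Pat, Quinn, Tess, Vic} = {Lee}
So ⟦grey dancer that greeted Gus in front of Ann⟧ = {Lee}.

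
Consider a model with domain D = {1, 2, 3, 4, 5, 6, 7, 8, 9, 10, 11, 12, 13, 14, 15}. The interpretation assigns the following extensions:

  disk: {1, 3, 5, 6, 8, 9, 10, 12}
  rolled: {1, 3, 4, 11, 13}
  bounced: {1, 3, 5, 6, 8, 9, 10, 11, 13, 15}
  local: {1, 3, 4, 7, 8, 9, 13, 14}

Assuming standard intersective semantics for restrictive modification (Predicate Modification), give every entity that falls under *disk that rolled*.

{1, 3}

⟦that rolled⟧ = ⟦rolled⟧ = {1, 3, 4, 11, 13}
⟦disk⟧ = {1, 3, 5, 6, 8, 9, 10, 12}
… ∩ ⟦that rolled⟧ = {1, 3, 5, 6, 8, 9, 10, 12} ∩ {1, 3, 4, 11, 13} = {1, 3}
So ⟦disk that rolled⟧ = {1, 3}.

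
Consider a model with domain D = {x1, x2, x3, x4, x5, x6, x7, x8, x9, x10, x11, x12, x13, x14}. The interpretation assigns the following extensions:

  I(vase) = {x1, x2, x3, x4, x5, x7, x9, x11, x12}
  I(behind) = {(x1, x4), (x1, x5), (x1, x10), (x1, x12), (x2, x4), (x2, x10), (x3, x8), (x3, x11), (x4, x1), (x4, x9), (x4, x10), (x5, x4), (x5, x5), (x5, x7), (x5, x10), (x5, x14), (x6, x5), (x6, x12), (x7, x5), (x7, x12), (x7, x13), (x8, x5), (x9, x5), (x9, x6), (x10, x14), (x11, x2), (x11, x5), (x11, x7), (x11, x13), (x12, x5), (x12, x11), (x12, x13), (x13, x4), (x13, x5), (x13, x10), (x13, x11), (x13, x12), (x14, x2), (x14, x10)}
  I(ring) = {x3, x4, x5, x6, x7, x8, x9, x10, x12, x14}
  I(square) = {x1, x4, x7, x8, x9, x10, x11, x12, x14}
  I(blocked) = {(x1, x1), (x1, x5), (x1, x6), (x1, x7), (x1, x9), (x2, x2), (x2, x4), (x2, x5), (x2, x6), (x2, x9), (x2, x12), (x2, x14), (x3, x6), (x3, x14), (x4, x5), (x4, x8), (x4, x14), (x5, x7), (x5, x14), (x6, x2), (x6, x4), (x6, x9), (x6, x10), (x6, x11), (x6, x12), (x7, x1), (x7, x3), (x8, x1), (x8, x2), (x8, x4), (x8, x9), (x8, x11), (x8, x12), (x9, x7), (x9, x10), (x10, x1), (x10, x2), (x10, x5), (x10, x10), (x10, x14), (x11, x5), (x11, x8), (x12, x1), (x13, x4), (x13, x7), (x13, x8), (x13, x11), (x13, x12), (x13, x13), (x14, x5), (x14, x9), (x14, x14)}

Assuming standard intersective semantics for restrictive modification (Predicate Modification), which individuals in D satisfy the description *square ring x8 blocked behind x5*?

⟦x8 blocked⟧ = {x : ⟨x8, x⟩ ∈ ⟦blocked⟧} = {x1, x2, x4, x9, x11, x12}
⟦behind x5⟧ = {x : ⟨x, x5⟩ ∈ ⟦behind⟧} = {x1, x5, x6, x7, x8, x9, x11, x12, x13}
⟦ring⟧ = {x3, x4, x5, x6, x7, x8, x9, x10, x12, x14}
… ∩ ⟦x8 blocked⟧ = {x3, x4, x5, x6, x7, x8, x9, x10, x12, x14} ∩ {x1, x2, x4, x9, x11, x12} = {x4, x9, x12}
… ∩ ⟦behind x5⟧ = {x4, x9, x12} ∩ {x1, x5, x6, x7, x8, x9, x11, x12, x13} = {x9, x12}
… ∩ ⟦square⟧ = {x9, x12} ∩ {x1, x4, x7, x8, x9, x10, x11, x12, x14} = {x9, x12}
So ⟦square ring x8 blocked behind x5⟧ = {x9, x12}.

{x9, x12}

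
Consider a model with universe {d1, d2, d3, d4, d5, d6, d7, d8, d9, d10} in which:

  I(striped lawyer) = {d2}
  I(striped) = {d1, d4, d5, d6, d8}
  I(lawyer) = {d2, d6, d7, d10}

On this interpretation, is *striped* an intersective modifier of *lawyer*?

⟦striped⟧ ∩ ⟦lawyer⟧ = {d1, d4, d5, d6, d8} ∩ {d2, d6, d7, d10} = {d6}
Observed ⟦striped lawyer⟧ = {d2}.
These differ, so the modifier is not intersective in this model.

no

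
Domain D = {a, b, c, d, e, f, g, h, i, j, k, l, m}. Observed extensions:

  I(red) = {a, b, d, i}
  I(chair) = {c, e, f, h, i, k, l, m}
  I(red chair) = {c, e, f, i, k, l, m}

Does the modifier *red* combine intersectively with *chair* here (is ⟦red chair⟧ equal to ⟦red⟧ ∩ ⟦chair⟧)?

no

⟦red⟧ ∩ ⟦chair⟧ = {a, b, d, i} ∩ {c, e, f, h, i, k, l, m} = {i}
Observed ⟦red chair⟧ = {c, e, f, i, k, l, m}.
These differ, so the modifier is not intersective in this model.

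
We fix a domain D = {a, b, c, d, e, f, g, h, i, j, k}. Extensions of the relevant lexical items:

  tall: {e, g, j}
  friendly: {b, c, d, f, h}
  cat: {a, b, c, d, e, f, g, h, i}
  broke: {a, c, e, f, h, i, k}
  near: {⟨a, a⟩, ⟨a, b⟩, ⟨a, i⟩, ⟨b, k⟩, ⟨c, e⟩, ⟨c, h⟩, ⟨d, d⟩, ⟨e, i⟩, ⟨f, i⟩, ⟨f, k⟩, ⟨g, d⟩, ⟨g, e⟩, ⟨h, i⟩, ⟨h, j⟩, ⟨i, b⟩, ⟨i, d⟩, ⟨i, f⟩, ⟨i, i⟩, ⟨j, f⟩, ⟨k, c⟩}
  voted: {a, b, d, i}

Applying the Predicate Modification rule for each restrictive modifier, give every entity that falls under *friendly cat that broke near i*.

⟦that broke⟧ = ⟦broke⟧ = {a, c, e, f, h, i, k}
⟦near i⟧ = {x : ⟨x, i⟩ ∈ ⟦near⟧} = {a, e, f, h, i}
⟦cat⟧ = {a, b, c, d, e, f, g, h, i}
… ∩ ⟦that broke⟧ = {a, b, c, d, e, f, g, h, i} ∩ {a, c, e, f, h, i, k} = {a, c, e, f, h, i}
… ∩ ⟦near i⟧ = {a, c, e, f, h, i} ∩ {a, e, f, h, i} = {a, e, f, h, i}
… ∩ ⟦friendly⟧ = {a, e, f, h, i} ∩ {b, c, d, f, h} = {f, h}
So ⟦friendly cat that broke near i⟧ = {f, h}.

{f, h}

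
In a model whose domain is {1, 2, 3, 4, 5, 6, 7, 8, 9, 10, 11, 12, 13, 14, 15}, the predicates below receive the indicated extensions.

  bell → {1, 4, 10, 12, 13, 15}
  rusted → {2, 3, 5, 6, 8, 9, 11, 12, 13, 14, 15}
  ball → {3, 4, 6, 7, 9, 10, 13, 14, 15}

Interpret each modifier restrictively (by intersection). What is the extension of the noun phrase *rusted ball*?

⟦ball⟧ = {3, 4, 6, 7, 9, 10, 13, 14, 15}
… ∩ ⟦rusted⟧ = {3, 4, 6, 7, 9, 10, 13, 14, 15} ∩ {2, 3, 5, 6, 8, 9, 11, 12, 13, 14, 15} = {3, 6, 9, 13, 14, 15}
So ⟦rusted ball⟧ = {3, 6, 9, 13, 14, 15}.

{3, 6, 9, 13, 14, 15}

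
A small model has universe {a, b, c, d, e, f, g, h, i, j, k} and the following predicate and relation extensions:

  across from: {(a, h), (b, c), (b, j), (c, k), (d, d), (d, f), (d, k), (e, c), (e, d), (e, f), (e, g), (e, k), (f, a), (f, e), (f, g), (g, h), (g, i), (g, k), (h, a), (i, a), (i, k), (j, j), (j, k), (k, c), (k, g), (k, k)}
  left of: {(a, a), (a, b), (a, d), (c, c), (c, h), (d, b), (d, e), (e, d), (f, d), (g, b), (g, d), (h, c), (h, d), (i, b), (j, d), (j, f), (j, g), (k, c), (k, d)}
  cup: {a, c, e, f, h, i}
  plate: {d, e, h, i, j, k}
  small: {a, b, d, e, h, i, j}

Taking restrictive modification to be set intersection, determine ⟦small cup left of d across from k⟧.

{e}

⟦left of d⟧ = {x : ⟨x, d⟩ ∈ ⟦left of⟧} = {a, e, f, g, h, j, k}
⟦across from k⟧ = {x : ⟨x, k⟩ ∈ ⟦across from⟧} = {c, d, e, g, i, j, k}
⟦cup⟧ = {a, c, e, f, h, i}
… ∩ ⟦left of d⟧ = {a, c, e, f, h, i} ∩ {a, e, f, g, h, j, k} = {a, e, f, h}
… ∩ ⟦across from k⟧ = {a, e, f, h} ∩ {c, d, e, g, i, j, k} = {e}
… ∩ ⟦small⟧ = {e} ∩ {a, b, d, e, h, i, j} = {e}
So ⟦small cup left of d across from k⟧ = {e}.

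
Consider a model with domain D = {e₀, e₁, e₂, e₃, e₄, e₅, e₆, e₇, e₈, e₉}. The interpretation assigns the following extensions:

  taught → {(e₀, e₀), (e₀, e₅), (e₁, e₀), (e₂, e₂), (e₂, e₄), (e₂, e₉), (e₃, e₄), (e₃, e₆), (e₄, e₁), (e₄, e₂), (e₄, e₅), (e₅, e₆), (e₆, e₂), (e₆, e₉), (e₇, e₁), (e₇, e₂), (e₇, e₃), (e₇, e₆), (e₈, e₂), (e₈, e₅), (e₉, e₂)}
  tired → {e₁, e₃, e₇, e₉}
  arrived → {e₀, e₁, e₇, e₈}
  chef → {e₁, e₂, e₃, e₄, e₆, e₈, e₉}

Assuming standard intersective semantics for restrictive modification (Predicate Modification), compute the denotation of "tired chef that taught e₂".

{e₉}

⟦that taught e₂⟧ = {x : ⟨x, e₂⟩ ∈ ⟦taught⟧} = {e₂, e₄, e₆, e₇, e₈, e₉}
⟦chef⟧ = {e₁, e₂, e₃, e₄, e₆, e₈, e₉}
… ∩ ⟦that taught e₂⟧ = {e₁, e₂, e₃, e₄, e₆, e₈, e₉} ∩ {e₂, e₄, e₆, e₇, e₈, e₉} = {e₂, e₄, e₆, e₈, e₉}
… ∩ ⟦tired⟧ = {e₂, e₄, e₆, e₈, e₉} ∩ {e₁, e₃, e₇, e₉} = {e₉}
So ⟦tired chef that taught e₂⟧ = {e₉}.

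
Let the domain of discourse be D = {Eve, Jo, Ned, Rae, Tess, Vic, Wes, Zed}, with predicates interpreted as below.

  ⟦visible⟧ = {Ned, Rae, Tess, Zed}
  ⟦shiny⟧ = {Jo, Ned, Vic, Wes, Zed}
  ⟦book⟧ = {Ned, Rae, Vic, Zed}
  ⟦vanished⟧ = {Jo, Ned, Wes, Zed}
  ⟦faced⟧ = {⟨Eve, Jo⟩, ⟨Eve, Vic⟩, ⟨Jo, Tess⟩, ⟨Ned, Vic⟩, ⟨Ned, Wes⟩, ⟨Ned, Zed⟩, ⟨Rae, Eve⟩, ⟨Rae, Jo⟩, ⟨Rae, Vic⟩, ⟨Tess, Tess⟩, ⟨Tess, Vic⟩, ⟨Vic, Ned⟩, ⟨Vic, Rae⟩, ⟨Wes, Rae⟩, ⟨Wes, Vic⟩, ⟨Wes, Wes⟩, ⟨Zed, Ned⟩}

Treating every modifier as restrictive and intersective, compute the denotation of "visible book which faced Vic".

⟦which faced Vic⟧ = {x : ⟨x, Vic⟩ ∈ ⟦faced⟧} = {Eve, Ned, Rae, Tess, Wes}
⟦book⟧ = {Ned, Rae, Vic, Zed}
… ∩ ⟦which faced Vic⟧ = {Ned, Rae, Vic, Zed} ∩ {Eve, Ned, Rae, Tess, Wes} = {Ned, Rae}
… ∩ ⟦visible⟧ = {Ned, Rae} ∩ {Ned, Rae, Tess, Zed} = {Ned, Rae}
So ⟦visible book which faced Vic⟧ = {Ned, Rae}.

{Ned, Rae}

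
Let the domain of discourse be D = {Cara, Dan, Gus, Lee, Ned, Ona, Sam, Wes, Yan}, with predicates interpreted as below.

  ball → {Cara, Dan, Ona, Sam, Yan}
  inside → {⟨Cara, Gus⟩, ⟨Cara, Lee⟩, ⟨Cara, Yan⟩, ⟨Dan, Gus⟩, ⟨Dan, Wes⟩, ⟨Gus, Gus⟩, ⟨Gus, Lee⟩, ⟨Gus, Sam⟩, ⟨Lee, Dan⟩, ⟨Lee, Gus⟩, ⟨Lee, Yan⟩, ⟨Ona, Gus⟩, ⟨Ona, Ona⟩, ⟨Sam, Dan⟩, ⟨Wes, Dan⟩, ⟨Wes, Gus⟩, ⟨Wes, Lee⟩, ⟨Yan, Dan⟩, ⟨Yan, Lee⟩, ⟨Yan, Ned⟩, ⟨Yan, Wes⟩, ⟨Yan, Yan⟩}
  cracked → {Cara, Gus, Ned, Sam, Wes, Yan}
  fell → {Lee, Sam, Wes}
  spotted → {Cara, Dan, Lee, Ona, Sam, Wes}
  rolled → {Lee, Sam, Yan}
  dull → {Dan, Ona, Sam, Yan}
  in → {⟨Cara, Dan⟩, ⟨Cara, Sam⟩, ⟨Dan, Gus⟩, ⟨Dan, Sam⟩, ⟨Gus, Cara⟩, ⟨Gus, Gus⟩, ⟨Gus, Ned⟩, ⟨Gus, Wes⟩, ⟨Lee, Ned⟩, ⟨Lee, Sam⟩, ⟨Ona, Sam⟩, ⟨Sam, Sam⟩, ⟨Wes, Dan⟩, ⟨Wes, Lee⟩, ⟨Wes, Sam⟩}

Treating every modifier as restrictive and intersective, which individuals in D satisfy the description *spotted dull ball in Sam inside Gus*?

{Dan, Ona}

⟦in Sam⟧ = {x : ⟨x, Sam⟩ ∈ ⟦in⟧} = {Cara, Dan, Lee, Ona, Sam, Wes}
⟦inside Gus⟧ = {x : ⟨x, Gus⟩ ∈ ⟦inside⟧} = {Cara, Dan, Gus, Lee, Ona, Wes}
⟦ball⟧ = {Cara, Dan, Ona, Sam, Yan}
… ∩ ⟦in Sam⟧ = {Cara, Dan, Ona, Sam, Yan} ∩ {Cara, Dan, Lee, Ona, Sam, Wes} = {Cara, Dan, Ona, Sam}
… ∩ ⟦inside Gus⟧ = {Cara, Dan, Ona, Sam} ∩ {Cara, Dan, Gus, Lee, Ona, Wes} = {Cara, Dan, Ona}
… ∩ ⟦spotted⟧ = {Cara, Dan, Ona} ∩ {Cara, Dan, Lee, Ona, Sam, Wes} = {Cara, Dan, Ona}
… ∩ ⟦dull⟧ = {Cara, Dan, Ona} ∩ {Dan, Ona, Sam, Yan} = {Dan, Ona}
So ⟦spotted dull ball in Sam inside Gus⟧ = {Dan, Ona}.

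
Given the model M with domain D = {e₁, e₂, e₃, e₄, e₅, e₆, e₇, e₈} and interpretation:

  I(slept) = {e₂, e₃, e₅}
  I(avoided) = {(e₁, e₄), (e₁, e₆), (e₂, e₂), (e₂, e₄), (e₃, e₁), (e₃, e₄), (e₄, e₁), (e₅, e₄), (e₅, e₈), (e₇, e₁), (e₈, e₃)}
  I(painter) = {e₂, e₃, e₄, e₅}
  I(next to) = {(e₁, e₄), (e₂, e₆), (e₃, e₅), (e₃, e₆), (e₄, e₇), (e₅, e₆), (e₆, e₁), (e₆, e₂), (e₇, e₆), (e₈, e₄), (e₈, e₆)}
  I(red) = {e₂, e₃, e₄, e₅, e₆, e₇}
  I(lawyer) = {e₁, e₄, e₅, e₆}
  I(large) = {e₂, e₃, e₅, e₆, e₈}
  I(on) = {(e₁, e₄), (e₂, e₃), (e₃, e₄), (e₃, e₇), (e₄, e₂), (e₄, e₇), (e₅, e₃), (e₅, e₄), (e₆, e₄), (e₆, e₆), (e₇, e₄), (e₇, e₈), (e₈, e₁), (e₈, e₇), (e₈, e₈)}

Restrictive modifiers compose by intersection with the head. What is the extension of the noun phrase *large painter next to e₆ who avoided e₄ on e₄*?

⟦next to e₆⟧ = {x : ⟨x, e₆⟩ ∈ ⟦next to⟧} = {e₂, e₃, e₅, e₇, e₈}
⟦who avoided e₄⟧ = {x : ⟨x, e₄⟩ ∈ ⟦avoided⟧} = {e₁, e₂, e₃, e₅}
⟦on e₄⟧ = {x : ⟨x, e₄⟩ ∈ ⟦on⟧} = {e₁, e₃, e₅, e₆, e₇}
⟦painter⟧ = {e₂, e₃, e₄, e₅}
… ∩ ⟦next to e₆⟧ = {e₂, e₃, e₄, e₅} ∩ {e₂, e₃, e₅, e₇, e₈} = {e₂, e₃, e₅}
… ∩ ⟦who avoided e₄⟧ = {e₂, e₃, e₅} ∩ {e₁, e₂, e₃, e₅} = {e₂, e₃, e₅}
… ∩ ⟦on e₄⟧ = {e₂, e₃, e₅} ∩ {e₁, e₃, e₅, e₆, e₇} = {e₃, e₅}
… ∩ ⟦large⟧ = {e₃, e₅} ∩ {e₂, e₃, e₅, e₆, e₈} = {e₃, e₅}
So ⟦large painter next to e₆ who avoided e₄ on e₄⟧ = {e₃, e₅}.

{e₃, e₅}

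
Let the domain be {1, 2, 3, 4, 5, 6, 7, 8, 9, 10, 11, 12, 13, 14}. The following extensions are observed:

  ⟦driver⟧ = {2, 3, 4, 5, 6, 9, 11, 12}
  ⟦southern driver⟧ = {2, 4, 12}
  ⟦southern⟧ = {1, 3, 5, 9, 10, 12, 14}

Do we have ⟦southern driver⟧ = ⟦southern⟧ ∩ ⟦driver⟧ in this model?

no

⟦southern⟧ ∩ ⟦driver⟧ = {1, 3, 5, 9, 10, 12, 14} ∩ {2, 3, 4, 5, 6, 9, 11, 12} = {3, 5, 9, 12}
Observed ⟦southern driver⟧ = {2, 4, 12}.
These differ, so the modifier is not intersective in this model.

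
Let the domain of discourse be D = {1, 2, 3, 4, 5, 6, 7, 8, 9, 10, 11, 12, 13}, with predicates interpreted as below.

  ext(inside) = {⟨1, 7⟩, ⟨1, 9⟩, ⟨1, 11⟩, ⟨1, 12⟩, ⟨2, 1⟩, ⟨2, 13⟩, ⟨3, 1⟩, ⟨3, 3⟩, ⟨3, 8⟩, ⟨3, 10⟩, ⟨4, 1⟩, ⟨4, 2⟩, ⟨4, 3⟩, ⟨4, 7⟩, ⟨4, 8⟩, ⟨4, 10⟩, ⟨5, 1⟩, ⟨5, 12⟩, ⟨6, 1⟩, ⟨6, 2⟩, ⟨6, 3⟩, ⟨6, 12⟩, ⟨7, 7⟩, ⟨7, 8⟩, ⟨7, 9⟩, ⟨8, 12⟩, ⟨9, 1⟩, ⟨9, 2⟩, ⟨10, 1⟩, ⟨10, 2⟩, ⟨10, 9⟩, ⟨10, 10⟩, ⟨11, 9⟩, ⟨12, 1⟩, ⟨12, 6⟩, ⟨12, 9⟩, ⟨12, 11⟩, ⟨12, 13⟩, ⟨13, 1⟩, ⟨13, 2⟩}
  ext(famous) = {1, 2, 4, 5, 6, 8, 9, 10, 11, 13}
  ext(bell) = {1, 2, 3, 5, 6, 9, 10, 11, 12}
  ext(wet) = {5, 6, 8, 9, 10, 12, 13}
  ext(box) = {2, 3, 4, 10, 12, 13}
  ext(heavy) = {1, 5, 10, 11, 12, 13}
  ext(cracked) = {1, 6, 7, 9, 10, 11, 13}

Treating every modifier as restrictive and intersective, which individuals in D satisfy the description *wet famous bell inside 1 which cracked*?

{6, 9, 10}

⟦inside 1⟧ = {x : ⟨x, 1⟩ ∈ ⟦inside⟧} = {2, 3, 4, 5, 6, 9, 10, 12, 13}
⟦which cracked⟧ = ⟦cracked⟧ = {1, 6, 7, 9, 10, 11, 13}
⟦bell⟧ = {1, 2, 3, 5, 6, 9, 10, 11, 12}
… ∩ ⟦inside 1⟧ = {1, 2, 3, 5, 6, 9, 10, 11, 12} ∩ {2, 3, 4, 5, 6, 9, 10, 12, 13} = {2, 3, 5, 6, 9, 10, 12}
… ∩ ⟦which cracked⟧ = {2, 3, 5, 6, 9, 10, 12} ∩ {1, 6, 7, 9, 10, 11, 13} = {6, 9, 10}
… ∩ ⟦wet⟧ = {6, 9, 10} ∩ {5, 6, 8, 9, 10, 12, 13} = {6, 9, 10}
… ∩ ⟦famous⟧ = {6, 9, 10} ∩ {1, 2, 4, 5, 6, 8, 9, 10, 11, 13} = {6, 9, 10}
So ⟦wet famous bell inside 1 which cracked⟧ = {6, 9, 10}.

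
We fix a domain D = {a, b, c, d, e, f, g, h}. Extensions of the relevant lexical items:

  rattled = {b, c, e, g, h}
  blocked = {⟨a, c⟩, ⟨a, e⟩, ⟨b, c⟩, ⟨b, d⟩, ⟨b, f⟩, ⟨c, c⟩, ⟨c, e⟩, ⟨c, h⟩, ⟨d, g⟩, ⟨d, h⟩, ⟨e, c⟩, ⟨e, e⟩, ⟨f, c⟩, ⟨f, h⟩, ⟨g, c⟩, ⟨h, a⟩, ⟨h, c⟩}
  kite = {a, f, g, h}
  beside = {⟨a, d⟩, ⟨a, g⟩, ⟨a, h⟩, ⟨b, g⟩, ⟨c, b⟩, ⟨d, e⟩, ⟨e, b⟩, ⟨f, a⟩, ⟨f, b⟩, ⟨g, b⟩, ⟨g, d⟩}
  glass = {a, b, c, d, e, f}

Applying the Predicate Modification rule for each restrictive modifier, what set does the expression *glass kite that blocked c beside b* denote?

⟦that blocked c⟧ = {x : ⟨x, c⟩ ∈ ⟦blocked⟧} = {a, b, c, e, f, g, h}
⟦beside b⟧ = {x : ⟨x, b⟩ ∈ ⟦beside⟧} = {c, e, f, g}
⟦kite⟧ = {a, f, g, h}
… ∩ ⟦that blocked c⟧ = {a, f, g, h} ∩ {a, b, c, e, f, g, h} = {a, f, g, h}
… ∩ ⟦beside b⟧ = {a, f, g, h} ∩ {c, e, f, g} = {f, g}
… ∩ ⟦glass⟧ = {f, g} ∩ {a, b, c, d, e, f} = {f}
So ⟦glass kite that blocked c beside b⟧ = {f}.

{f}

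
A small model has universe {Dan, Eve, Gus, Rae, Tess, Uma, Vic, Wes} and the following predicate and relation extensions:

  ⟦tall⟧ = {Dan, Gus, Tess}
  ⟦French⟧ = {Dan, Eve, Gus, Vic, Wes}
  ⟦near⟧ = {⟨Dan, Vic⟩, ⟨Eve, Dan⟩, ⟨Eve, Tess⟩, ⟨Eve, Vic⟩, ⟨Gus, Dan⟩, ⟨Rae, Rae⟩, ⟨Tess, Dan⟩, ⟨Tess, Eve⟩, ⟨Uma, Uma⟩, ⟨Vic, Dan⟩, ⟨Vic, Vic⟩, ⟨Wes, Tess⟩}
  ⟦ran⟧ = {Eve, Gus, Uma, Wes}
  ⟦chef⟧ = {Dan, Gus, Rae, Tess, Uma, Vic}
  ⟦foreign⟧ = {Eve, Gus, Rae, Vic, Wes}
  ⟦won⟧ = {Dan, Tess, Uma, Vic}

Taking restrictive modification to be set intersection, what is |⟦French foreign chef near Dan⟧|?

2

⟦near Dan⟧ = {x : ⟨x, Dan⟩ ∈ ⟦near⟧} = {Eve, Gus, Tess, Vic}
⟦chef⟧ = {Dan, Gus, Rae, Tess, Uma, Vic}
… ∩ ⟦near Dan⟧ = {Dan, Gus, Rae, Tess, Uma, Vic} ∩ {Eve, Gus, Tess, Vic} = {Gus, Tess, Vic}
… ∩ ⟦French⟧ = {Gus, Tess, Vic} ∩ {Dan, Eve, Gus, Vic, Wes} = {Gus, Vic}
… ∩ ⟦foreign⟧ = {Gus, Vic} ∩ {Eve, Gus, Rae, Vic, Wes} = {Gus, Vic}
⟦French foreign chef near Dan⟧ = {Gus, Vic}, so the cardinality is 2.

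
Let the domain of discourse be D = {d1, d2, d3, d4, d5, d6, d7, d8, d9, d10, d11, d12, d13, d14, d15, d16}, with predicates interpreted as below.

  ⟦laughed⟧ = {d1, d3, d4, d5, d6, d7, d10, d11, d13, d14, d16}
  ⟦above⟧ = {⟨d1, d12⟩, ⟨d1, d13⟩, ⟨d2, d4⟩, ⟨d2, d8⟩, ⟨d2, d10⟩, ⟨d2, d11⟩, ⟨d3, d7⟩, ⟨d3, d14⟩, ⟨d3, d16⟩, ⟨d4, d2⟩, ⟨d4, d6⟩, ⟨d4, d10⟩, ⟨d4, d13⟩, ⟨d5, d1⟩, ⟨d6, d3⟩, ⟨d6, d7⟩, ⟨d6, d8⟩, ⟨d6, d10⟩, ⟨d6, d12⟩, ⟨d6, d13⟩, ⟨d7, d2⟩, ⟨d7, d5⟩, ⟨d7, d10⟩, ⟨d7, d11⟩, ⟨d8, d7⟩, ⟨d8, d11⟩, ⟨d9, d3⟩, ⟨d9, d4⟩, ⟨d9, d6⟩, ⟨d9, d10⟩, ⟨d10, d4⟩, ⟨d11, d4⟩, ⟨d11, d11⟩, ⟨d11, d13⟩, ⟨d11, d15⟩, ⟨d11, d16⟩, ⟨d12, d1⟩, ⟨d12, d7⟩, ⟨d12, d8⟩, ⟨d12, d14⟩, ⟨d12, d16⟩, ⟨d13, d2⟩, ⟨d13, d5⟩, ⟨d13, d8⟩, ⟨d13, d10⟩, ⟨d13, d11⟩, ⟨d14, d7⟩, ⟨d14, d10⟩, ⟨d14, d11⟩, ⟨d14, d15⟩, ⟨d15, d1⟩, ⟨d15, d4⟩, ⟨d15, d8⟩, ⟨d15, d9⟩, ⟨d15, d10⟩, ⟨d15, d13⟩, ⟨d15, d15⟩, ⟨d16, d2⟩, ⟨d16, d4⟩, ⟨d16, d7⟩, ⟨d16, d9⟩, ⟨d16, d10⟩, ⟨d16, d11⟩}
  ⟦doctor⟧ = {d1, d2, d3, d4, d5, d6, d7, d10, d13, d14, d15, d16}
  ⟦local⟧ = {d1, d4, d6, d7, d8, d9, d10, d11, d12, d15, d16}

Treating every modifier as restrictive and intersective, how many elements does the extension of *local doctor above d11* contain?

⟦above d11⟧ = {x : ⟨x, d11⟩ ∈ ⟦above⟧} = {d2, d7, d8, d11, d13, d14, d16}
⟦doctor⟧ = {d1, d2, d3, d4, d5, d6, d7, d10, d13, d14, d15, d16}
… ∩ ⟦above d11⟧ = {d1, d2, d3, d4, d5, d6, d7, d10, d13, d14, d15, d16} ∩ {d2, d7, d8, d11, d13, d14, d16} = {d2, d7, d13, d14, d16}
… ∩ ⟦local⟧ = {d2, d7, d13, d14, d16} ∩ {d1, d4, d6, d7, d8, d9, d10, d11, d12, d15, d16} = {d7, d16}
⟦local doctor above d11⟧ = {d7, d16}, so the cardinality is 2.

2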